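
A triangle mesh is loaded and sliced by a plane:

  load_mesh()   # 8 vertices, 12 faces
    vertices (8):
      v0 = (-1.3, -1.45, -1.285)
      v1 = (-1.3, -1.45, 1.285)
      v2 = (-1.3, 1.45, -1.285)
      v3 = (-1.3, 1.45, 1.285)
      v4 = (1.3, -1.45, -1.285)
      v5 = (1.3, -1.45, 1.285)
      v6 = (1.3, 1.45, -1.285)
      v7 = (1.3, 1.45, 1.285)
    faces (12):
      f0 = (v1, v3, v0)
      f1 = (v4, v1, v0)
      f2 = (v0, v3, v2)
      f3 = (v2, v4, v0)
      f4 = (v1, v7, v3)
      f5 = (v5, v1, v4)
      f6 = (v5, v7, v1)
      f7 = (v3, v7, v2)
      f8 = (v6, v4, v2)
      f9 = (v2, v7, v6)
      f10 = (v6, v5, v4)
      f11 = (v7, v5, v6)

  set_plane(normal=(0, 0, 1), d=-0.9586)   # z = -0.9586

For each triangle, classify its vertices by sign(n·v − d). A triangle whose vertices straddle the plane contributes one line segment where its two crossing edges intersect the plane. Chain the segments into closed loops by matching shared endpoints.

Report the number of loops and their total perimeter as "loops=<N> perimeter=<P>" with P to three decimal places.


Straddling triangles (8 of 12):
  (v1,v3,v0) [++-] → (-1.3, -1.08169, -0.9586)–(-1.3, -1.45, -0.9586)  len=0.3683
  (v4,v1,v0) [-+-] → (0.96979, -1.45, -0.9586)–(-1.3, -1.45, -0.9586)  len=2.2698
  (v0,v3,v2) [-+-] → (-1.3, -1.08169, -0.9586)–(-1.3, 1.45, -0.9586)  len=2.5317
  (v5,v1,v4) [++-] → (0.96979, -1.45, -0.9586)–(1.3, -1.45, -0.9586)  len=0.3302
  (v3,v7,v2) [++-] → (-0.96979, 1.45, -0.9586)–(-1.3, 1.45, -0.9586)  len=0.3302
  (v2,v7,v6) [-+-] → (-0.96979, 1.45, -0.9586)–(1.3, 1.45, -0.9586)  len=2.2698
  (v6,v5,v4) [-+-] → (1.3, 1.08169, -0.9586)–(1.3, -1.45, -0.9586)  len=2.5317
  (v7,v5,v6) [++-] → (1.3, 1.08169, -0.9586)–(1.3, 1.45, -0.9586)  len=0.3683

Chained into 1 loop(s):
  loop 1: 8 segments, perimeter = 11.0000
Total perimeter = 11.000

loops=1 perimeter=11.000


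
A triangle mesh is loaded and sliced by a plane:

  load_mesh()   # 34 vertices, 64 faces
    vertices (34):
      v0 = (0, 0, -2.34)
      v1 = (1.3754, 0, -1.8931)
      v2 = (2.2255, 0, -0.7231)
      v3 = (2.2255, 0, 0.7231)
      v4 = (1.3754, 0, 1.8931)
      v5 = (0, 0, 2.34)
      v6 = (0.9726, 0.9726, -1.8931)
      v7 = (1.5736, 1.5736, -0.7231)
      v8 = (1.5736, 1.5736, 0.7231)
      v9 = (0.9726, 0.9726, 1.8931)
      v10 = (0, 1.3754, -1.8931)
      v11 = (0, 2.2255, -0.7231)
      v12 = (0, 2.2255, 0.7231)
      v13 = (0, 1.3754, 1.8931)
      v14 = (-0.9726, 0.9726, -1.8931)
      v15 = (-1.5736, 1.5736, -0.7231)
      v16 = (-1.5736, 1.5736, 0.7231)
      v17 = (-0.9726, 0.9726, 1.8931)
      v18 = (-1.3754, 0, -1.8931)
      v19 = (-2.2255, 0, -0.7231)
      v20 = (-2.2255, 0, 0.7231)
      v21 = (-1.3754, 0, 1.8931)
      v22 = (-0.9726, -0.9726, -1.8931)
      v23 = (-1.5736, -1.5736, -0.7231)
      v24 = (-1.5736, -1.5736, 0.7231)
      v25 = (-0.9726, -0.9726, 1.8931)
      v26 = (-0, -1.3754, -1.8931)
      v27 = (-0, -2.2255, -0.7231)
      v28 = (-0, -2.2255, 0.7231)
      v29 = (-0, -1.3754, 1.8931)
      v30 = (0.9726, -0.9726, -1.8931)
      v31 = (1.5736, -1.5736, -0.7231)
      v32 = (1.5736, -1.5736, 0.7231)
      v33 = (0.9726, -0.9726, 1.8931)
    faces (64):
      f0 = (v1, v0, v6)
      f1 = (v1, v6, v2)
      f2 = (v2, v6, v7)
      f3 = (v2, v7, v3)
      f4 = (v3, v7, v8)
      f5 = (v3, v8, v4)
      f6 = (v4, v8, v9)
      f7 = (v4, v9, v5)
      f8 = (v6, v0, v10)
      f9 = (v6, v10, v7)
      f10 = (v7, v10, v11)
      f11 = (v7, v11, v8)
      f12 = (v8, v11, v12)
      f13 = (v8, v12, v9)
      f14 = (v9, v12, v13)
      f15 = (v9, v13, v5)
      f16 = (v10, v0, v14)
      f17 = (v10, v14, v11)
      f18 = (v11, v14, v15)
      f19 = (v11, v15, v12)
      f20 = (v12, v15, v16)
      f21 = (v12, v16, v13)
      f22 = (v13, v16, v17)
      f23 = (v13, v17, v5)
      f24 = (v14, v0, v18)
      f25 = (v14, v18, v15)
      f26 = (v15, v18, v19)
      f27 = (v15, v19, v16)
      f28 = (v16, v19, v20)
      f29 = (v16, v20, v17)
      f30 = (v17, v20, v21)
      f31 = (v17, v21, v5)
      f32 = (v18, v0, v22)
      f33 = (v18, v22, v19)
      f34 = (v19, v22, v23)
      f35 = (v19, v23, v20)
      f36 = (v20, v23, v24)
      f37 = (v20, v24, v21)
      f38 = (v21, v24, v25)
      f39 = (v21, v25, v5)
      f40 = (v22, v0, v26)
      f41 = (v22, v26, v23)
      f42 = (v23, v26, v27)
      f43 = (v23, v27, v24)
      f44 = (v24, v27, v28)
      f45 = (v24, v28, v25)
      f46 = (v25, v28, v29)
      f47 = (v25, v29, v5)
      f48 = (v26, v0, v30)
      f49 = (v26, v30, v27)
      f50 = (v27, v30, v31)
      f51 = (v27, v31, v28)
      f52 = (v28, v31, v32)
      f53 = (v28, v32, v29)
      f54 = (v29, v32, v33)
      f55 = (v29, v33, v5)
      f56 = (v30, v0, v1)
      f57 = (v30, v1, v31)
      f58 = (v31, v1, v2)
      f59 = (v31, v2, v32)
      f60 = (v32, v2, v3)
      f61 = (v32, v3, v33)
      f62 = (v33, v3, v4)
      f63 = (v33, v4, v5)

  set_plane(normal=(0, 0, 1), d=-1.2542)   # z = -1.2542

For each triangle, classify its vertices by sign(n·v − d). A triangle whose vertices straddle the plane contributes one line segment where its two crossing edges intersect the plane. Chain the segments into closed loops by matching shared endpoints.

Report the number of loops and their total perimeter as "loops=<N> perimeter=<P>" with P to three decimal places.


loops=1 perimeter=11.264

Straddling triangles (16 of 64):
  (v1,v6,v2) [--+] → (1.65677, 0.441494, -1.2542)–(1.83961, 0, -1.2542)  len=0.4779
  (v2,v6,v7) [+-+] → (1.65677, 0.441494, -1.2542)–(1.30079, 1.30079, -1.2542)  len=0.9301
  (v6,v10,v7) [--+] → (0.859293, 1.48363, -1.2542)–(1.30079, 1.30079, -1.2542)  len=0.4779
  (v7,v10,v11) [+-+] → (0.859293, 1.48363, -1.2542)–(0, 1.83961, -1.2542)  len=0.9301
  (v10,v14,v11) [--+] → (-0.441494, 1.65677, -1.2542)–(0, 1.83961, -1.2542)  len=0.4779
  (v11,v14,v15) [+-+] → (-0.441494, 1.65677, -1.2542)–(-1.30079, 1.30079, -1.2542)  len=0.9301
  (v14,v18,v15) [--+] → (-1.48363, 0.859293, -1.2542)–(-1.30079, 1.30079, -1.2542)  len=0.4779
  (v15,v18,v19) [+-+] → (-1.48363, 0.859293, -1.2542)–(-1.83961, 0, -1.2542)  len=0.9301
  (v18,v22,v19) [--+] → (-1.65677, -0.441494, -1.2542)–(-1.83961, 0, -1.2542)  len=0.4779
  (v19,v22,v23) [+-+] → (-1.65677, -0.441494, -1.2542)–(-1.30079, -1.30079, -1.2542)  len=0.9301
  (v22,v26,v23) [--+] → (-0.859293, -1.48363, -1.2542)–(-1.30079, -1.30079, -1.2542)  len=0.4779
  (v23,v26,v27) [+-+] → (-0.859293, -1.48363, -1.2542)–(0, -1.83961, -1.2542)  len=0.9301
  (v26,v30,v27) [--+] → (0.441494, -1.65677, -1.2542)–(0, -1.83961, -1.2542)  len=0.4779
  (v27,v30,v31) [+-+] → (0.441494, -1.65677, -1.2542)–(1.30079, -1.30079, -1.2542)  len=0.9301
  (v30,v1,v31) [--+] → (1.48363, -0.859293, -1.2542)–(1.30079, -1.30079, -1.2542)  len=0.4779
  (v31,v1,v2) [+-+] → (1.48363, -0.859293, -1.2542)–(1.83961, 0, -1.2542)  len=0.9301

Chained into 1 loop(s):
  loop 1: 16 segments, perimeter = 11.2638
Total perimeter = 11.264


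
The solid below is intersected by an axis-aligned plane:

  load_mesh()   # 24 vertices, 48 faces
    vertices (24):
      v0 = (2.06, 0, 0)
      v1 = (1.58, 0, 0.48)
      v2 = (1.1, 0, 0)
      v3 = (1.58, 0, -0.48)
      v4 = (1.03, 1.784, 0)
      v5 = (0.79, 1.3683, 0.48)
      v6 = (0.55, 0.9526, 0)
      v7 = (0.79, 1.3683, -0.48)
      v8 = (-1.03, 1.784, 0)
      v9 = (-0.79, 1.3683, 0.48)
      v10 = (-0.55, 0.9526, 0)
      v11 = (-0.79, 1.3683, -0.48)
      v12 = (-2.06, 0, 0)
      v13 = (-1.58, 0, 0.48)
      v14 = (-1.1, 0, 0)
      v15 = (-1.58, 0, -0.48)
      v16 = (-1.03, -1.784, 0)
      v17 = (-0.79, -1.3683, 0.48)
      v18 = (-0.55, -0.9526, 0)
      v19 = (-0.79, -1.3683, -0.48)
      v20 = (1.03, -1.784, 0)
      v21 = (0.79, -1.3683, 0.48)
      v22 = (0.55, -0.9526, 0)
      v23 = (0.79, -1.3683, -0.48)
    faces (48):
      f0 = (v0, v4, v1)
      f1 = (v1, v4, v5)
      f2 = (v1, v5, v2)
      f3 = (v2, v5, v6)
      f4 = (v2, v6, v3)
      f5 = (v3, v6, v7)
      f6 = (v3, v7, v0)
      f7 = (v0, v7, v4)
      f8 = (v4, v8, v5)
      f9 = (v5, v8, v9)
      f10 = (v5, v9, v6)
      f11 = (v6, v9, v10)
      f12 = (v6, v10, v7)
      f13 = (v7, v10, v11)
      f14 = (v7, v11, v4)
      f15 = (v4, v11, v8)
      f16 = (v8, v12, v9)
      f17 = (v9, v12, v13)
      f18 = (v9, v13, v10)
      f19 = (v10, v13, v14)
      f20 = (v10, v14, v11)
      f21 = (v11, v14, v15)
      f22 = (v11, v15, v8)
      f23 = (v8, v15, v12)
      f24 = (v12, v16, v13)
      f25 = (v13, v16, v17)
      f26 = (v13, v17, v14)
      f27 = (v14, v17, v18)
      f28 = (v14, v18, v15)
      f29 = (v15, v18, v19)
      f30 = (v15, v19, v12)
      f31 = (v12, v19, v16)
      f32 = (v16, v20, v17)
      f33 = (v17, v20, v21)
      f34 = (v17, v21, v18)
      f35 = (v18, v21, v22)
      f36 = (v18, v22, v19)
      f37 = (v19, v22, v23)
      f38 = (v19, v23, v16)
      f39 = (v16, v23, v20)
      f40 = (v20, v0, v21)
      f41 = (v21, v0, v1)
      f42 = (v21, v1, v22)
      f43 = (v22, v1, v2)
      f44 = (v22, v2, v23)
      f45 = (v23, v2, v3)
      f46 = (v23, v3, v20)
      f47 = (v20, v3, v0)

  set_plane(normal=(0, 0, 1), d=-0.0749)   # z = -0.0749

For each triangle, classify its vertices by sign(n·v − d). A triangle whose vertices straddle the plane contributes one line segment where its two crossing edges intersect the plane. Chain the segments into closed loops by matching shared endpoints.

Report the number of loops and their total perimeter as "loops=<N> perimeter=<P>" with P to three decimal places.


Straddling triangles (24 of 48):
  (v2,v6,v3) [++-] → (0.710723, 0.803955, -0.0749)–(1.1749, 0, -0.0749)  len=0.9283
  (v3,v6,v7) [-+-] → (0.710723, 0.803955, -0.0749)–(0.58745, 1.01747, -0.0749)  len=0.2465
  (v3,v7,v0) [--+] → (1.86183, 0.213512, -0.0749)–(1.9851, 0, -0.0749)  len=0.2465
  (v0,v7,v4) [+-+] → (1.86183, 0.213512, -0.0749)–(0.99255, 1.71913, -0.0749)  len=1.7385
  (v6,v10,v7) [++-] → (-0.340904, 1.01747, -0.0749)–(0.58745, 1.01747, -0.0749)  len=0.9284
  (v7,v10,v11) [-+-] → (-0.340904, 1.01747, -0.0749)–(-0.58745, 1.01747, -0.0749)  len=0.2465
  (v7,v11,v4) [--+] → (0.746004, 1.71913, -0.0749)–(0.99255, 1.71913, -0.0749)  len=0.2465
  (v4,v11,v8) [+-+] → (0.746004, 1.71913, -0.0749)–(-0.99255, 1.71913, -0.0749)  len=1.7386
  (v10,v14,v11) [++-] → (-1.05163, 0.213512, -0.0749)–(-0.58745, 1.01747, -0.0749)  len=0.9283
  (v11,v14,v15) [-+-] → (-1.05163, 0.213512, -0.0749)–(-1.1749, 0, -0.0749)  len=0.2465
  (v11,v15,v8) [--+] → (-1.11582, 1.50562, -0.0749)–(-0.99255, 1.71913, -0.0749)  len=0.2465
  (v8,v15,v12) [+-+] → (-1.11582, 1.50562, -0.0749)–(-1.9851, 0, -0.0749)  len=1.7385
  (v14,v18,v15) [++-] → (-0.710723, -0.803955, -0.0749)–(-1.1749, 0, -0.0749)  len=0.9283
  (v15,v18,v19) [-+-] → (-0.710723, -0.803955, -0.0749)–(-0.58745, -1.01747, -0.0749)  len=0.2465
  (v15,v19,v12) [--+] → (-1.86183, -0.213512, -0.0749)–(-1.9851, 0, -0.0749)  len=0.2465
  (v12,v19,v16) [+-+] → (-1.86183, -0.213512, -0.0749)–(-0.99255, -1.71913, -0.0749)  len=1.7385
  (v18,v22,v19) [++-] → (0.340904, -1.01747, -0.0749)–(-0.58745, -1.01747, -0.0749)  len=0.9284
  (v19,v22,v23) [-+-] → (0.340904, -1.01747, -0.0749)–(0.58745, -1.01747, -0.0749)  len=0.2465
  (v19,v23,v16) [--+] → (-0.746004, -1.71913, -0.0749)–(-0.99255, -1.71913, -0.0749)  len=0.2465
  (v16,v23,v20) [+-+] → (-0.746004, -1.71913, -0.0749)–(0.99255, -1.71913, -0.0749)  len=1.7386
  (v22,v2,v23) [++-] → (1.05163, -0.213512, -0.0749)–(0.58745, -1.01747, -0.0749)  len=0.9283
  (v23,v2,v3) [-+-] → (1.05163, -0.213512, -0.0749)–(1.1749, 0, -0.0749)  len=0.2465
  (v23,v3,v20) [--+] → (1.11582, -1.50562, -0.0749)–(0.99255, -1.71913, -0.0749)  len=0.2465
  (v20,v3,v0) [+-+] → (1.11582, -1.50562, -0.0749)–(1.9851, 0, -0.0749)  len=1.7385

Chained into 2 loop(s):
  loop 1: 12 segments, perimeter = 7.0493
  loop 2: 12 segments, perimeter = 11.9106
Total perimeter = 18.960

loops=2 perimeter=18.960


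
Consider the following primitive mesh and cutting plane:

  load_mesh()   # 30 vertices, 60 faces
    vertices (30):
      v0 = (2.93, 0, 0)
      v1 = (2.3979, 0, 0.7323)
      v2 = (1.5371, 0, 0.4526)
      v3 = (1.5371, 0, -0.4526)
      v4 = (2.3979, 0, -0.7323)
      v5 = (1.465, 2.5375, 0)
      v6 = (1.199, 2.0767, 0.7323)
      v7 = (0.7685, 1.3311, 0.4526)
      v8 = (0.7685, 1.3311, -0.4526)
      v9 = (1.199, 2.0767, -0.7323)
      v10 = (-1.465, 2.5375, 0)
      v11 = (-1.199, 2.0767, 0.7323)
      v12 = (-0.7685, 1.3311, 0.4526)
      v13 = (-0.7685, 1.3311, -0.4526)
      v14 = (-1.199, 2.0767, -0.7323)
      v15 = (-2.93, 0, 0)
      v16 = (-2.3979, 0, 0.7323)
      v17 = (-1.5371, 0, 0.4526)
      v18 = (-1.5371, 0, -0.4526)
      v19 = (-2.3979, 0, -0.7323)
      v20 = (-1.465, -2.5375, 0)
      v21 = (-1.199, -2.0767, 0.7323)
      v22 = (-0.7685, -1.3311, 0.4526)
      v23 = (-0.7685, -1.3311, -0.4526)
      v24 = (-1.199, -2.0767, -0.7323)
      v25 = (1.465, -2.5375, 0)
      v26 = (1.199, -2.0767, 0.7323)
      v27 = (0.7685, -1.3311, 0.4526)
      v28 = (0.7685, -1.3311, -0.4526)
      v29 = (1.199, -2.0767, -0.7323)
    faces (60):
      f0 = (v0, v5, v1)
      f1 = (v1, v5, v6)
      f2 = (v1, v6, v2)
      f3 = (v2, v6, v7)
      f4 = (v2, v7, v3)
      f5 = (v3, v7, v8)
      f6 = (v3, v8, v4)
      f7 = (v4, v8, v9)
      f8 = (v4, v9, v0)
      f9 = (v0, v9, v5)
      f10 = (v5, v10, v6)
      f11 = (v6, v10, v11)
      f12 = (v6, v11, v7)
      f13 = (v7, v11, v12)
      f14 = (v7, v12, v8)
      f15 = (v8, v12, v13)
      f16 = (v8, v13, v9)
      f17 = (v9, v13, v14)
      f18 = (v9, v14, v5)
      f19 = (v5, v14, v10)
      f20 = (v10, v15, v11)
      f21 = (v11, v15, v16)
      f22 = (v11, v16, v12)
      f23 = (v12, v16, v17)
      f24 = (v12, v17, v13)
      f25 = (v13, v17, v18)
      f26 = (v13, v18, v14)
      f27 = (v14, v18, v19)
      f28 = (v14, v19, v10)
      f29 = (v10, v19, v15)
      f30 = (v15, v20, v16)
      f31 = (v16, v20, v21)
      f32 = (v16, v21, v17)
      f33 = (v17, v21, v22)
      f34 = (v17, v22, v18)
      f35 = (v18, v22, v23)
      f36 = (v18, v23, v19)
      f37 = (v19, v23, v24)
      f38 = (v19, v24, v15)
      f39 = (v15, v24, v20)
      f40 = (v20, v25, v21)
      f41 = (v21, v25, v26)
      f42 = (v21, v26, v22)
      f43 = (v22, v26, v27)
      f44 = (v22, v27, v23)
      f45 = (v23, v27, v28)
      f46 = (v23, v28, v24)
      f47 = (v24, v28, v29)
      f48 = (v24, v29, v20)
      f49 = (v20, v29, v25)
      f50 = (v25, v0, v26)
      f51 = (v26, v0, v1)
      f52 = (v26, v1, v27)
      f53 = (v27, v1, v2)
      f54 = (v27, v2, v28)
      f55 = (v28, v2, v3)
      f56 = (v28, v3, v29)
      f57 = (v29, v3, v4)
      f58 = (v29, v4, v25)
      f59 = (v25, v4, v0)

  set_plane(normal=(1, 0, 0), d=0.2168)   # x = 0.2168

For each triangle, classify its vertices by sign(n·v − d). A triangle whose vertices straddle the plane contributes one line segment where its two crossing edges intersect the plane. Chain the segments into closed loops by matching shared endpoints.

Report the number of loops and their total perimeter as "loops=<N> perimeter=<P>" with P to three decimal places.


loops=2 perimeter=8.457

Straddling triangles (20 of 60):
  (v5,v10,v6) [+-+] → (0.2168, 2.5375, 0)–(0.2168, 2.24659, 0.462306)  len=0.5462
  (v6,v10,v11) [+--] → (0.2168, 2.24659, 0.462306)–(0.2168, 2.0767, 0.7323)  len=0.3190
  (v6,v11,v7) [+-+] → (0.2168, 2.0767, 0.7323)–(0.2168, 1.54017, 0.53103)  len=0.5730
  (v7,v11,v12) [+--] → (0.2168, 1.54017, 0.53103)–(0.2168, 1.3311, 0.4526)  len=0.2233
  (v7,v12,v8) [+-+] → (0.2168, 1.3311, 0.4526)–(0.2168, 1.3311, -0.127682)  len=0.5803
  (v8,v12,v13) [+--] → (0.2168, 1.3311, -0.127682)–(0.2168, 1.3311, -0.4526)  len=0.3249
  (v8,v13,v9) [+-+] → (0.2168, 1.3311, -0.4526)–(0.2168, 1.70449, -0.59267)  len=0.3988
  (v9,v13,v14) [+--] → (0.2168, 1.70449, -0.59267)–(0.2168, 2.0767, -0.7323)  len=0.3975
  (v9,v14,v5) [+-+] → (0.2168, 2.0767, -0.7323)–(0.2168, 2.3216, -0.343114)  len=0.4598
  (v5,v14,v10) [+--] → (0.2168, 2.3216, -0.343114)–(0.2168, 2.5375, 0)  len=0.4054
  (v20,v25,v21) [-+-] → (0.2168, -2.5375, 0)–(0.2168, -2.3216, 0.343114)  len=0.4054
  (v21,v25,v26) [-++] → (0.2168, -2.3216, 0.343114)–(0.2168, -2.0767, 0.7323)  len=0.4598
  (v21,v26,v22) [-+-] → (0.2168, -2.0767, 0.7323)–(0.2168, -1.70449, 0.59267)  len=0.3975
  (v22,v26,v27) [-++] → (0.2168, -1.70449, 0.59267)–(0.2168, -1.3311, 0.4526)  len=0.3988
  (v22,v27,v23) [-+-] → (0.2168, -1.3311, 0.4526)–(0.2168, -1.3311, 0.127682)  len=0.3249
  (v23,v27,v28) [-++] → (0.2168, -1.3311, 0.127682)–(0.2168, -1.3311, -0.4526)  len=0.5803
  (v23,v28,v24) [-+-] → (0.2168, -1.3311, -0.4526)–(0.2168, -1.54017, -0.53103)  len=0.2233
  (v24,v28,v29) [-++] → (0.2168, -1.54017, -0.53103)–(0.2168, -2.0767, -0.7323)  len=0.5730
  (v24,v29,v20) [-+-] → (0.2168, -2.0767, -0.7323)–(0.2168, -2.24659, -0.462306)  len=0.3190
  (v20,v29,v25) [-++] → (0.2168, -2.24659, -0.462306)–(0.2168, -2.5375, 0)  len=0.5462

Chained into 2 loop(s):
  loop 1: 10 segments, perimeter = 4.2283
  loop 2: 10 segments, perimeter = 4.2283
Total perimeter = 8.457


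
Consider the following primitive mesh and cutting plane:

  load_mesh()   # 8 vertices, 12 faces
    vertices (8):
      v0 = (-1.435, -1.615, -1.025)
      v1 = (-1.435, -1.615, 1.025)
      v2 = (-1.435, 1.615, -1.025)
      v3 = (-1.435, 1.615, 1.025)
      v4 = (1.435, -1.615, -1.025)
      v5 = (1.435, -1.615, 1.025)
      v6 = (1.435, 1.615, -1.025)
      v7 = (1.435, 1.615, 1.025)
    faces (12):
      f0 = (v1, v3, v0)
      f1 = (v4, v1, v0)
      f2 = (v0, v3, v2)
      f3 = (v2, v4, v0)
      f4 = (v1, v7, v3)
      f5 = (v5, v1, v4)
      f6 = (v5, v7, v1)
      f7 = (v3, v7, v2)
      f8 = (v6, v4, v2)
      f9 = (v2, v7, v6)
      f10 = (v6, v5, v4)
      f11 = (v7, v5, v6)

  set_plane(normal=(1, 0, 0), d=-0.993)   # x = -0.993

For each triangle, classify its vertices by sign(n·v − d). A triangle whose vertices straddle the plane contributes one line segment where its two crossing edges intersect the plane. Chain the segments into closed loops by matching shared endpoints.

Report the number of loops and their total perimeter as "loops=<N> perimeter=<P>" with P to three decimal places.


Straddling triangles (8 of 12):
  (v4,v1,v0) [+--] → (-0.993, -1.615, 0.709286)–(-0.993, -1.615, -1.025)  len=1.7343
  (v2,v4,v0) [-+-] → (-0.993, 1.11756, -1.025)–(-0.993, -1.615, -1.025)  len=2.7326
  (v1,v7,v3) [-+-] → (-0.993, -1.11756, 1.025)–(-0.993, 1.615, 1.025)  len=2.7326
  (v5,v1,v4) [+-+] → (-0.993, -1.615, 1.025)–(-0.993, -1.615, 0.709286)  len=0.3157
  (v5,v7,v1) [++-] → (-0.993, -1.11756, 1.025)–(-0.993, -1.615, 1.025)  len=0.4974
  (v3,v7,v2) [-+-] → (-0.993, 1.615, 1.025)–(-0.993, 1.615, -0.709286)  len=1.7343
  (v6,v4,v2) [++-] → (-0.993, 1.11756, -1.025)–(-0.993, 1.615, -1.025)  len=0.4974
  (v2,v7,v6) [-++] → (-0.993, 1.615, -0.709286)–(-0.993, 1.615, -1.025)  len=0.3157

Chained into 1 loop(s):
  loop 1: 8 segments, perimeter = 10.5600
Total perimeter = 10.560

loops=1 perimeter=10.560


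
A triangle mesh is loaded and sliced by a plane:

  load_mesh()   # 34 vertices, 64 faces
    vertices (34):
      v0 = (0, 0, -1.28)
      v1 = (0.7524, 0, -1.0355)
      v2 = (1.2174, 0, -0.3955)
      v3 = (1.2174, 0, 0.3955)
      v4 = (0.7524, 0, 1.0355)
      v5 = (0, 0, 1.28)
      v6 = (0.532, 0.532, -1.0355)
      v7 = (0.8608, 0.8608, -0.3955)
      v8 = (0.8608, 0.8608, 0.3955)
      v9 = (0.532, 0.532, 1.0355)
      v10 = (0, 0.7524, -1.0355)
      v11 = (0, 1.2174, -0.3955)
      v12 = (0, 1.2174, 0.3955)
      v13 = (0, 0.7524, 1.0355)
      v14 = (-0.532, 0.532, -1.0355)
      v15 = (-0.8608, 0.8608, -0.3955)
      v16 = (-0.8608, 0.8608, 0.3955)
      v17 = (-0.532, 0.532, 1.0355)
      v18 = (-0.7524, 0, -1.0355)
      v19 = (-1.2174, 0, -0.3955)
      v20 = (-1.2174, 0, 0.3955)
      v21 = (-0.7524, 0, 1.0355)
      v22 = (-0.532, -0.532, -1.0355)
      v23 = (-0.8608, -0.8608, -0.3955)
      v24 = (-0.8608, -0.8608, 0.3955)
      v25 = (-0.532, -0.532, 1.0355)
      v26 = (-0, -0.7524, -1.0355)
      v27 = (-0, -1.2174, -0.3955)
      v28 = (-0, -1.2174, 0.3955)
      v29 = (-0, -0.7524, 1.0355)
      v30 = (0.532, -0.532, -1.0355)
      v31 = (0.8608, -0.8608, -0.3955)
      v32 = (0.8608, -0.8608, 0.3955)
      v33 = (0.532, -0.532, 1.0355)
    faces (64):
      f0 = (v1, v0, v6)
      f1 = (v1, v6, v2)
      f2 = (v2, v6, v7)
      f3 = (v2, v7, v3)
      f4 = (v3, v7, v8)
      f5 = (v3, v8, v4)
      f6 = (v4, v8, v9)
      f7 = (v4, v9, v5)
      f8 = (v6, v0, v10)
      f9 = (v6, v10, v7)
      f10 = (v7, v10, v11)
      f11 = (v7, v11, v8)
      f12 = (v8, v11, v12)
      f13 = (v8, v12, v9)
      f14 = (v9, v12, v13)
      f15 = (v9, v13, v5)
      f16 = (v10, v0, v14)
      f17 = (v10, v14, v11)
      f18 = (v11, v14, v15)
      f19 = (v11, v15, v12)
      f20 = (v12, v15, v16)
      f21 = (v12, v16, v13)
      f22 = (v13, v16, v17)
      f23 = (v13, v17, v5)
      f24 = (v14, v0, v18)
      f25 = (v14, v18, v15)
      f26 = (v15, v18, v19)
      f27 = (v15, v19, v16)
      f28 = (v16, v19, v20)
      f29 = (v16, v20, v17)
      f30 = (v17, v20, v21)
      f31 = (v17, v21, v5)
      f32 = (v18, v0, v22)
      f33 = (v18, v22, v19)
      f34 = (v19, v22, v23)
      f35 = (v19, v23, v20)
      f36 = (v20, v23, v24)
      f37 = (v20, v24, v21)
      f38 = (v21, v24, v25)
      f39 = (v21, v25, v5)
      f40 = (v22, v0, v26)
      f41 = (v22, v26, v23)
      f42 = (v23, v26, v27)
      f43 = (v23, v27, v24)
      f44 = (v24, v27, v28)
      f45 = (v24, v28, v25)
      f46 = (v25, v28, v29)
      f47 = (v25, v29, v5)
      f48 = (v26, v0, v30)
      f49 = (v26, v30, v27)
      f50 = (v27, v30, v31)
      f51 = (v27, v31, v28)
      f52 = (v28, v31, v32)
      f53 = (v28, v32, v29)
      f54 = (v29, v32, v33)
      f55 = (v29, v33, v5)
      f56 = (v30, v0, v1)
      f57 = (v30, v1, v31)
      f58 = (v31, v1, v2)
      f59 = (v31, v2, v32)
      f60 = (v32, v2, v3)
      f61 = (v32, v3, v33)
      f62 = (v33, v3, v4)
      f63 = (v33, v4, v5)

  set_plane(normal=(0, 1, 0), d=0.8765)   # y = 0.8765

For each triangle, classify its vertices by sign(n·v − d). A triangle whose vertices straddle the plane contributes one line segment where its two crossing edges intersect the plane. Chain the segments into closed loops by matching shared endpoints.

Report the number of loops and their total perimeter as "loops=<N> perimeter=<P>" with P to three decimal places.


Straddling triangles (10 of 64):
  (v7,v10,v11) [--+] → (0, 0.8765, -0.864696)–(0.822902, 0.8765, -0.3955)  len=0.9473
  (v7,v11,v8) [-+-] → (0.822902, 0.8765, -0.3955)–(0.822902, 0.8765, 0.360675)  len=0.7562
  (v8,v11,v12) [-++] → (0.822902, 0.8765, 0.360675)–(0.822902, 0.8765, 0.3955)  len=0.0348
  (v8,v12,v9) [-+-] → (0.822902, 0.8765, 0.3955)–(0.264603, 0.8765, 0.713819)  len=0.6427
  (v9,v12,v13) [-+-] → (0.264603, 0.8765, 0.713819)–(0, 0.8765, 0.864696)  len=0.3046
  (v10,v14,v11) [--+] → (-0.264603, 0.8765, -0.713819)–(0, 0.8765, -0.864696)  len=0.3046
  (v11,v14,v15) [+--] → (-0.264603, 0.8765, -0.713819)–(-0.822902, 0.8765, -0.3955)  len=0.6427
  (v11,v15,v12) [+-+] → (-0.822902, 0.8765, -0.3955)–(-0.822902, 0.8765, -0.360675)  len=0.0348
  (v12,v15,v16) [+--] → (-0.822902, 0.8765, -0.360675)–(-0.822902, 0.8765, 0.3955)  len=0.7562
  (v12,v16,v13) [+--] → (-0.822902, 0.8765, 0.3955)–(0, 0.8765, 0.864696)  len=0.9473

Chained into 1 loop(s):
  loop 1: 10 segments, perimeter = 5.3711
Total perimeter = 5.371

loops=1 perimeter=5.371


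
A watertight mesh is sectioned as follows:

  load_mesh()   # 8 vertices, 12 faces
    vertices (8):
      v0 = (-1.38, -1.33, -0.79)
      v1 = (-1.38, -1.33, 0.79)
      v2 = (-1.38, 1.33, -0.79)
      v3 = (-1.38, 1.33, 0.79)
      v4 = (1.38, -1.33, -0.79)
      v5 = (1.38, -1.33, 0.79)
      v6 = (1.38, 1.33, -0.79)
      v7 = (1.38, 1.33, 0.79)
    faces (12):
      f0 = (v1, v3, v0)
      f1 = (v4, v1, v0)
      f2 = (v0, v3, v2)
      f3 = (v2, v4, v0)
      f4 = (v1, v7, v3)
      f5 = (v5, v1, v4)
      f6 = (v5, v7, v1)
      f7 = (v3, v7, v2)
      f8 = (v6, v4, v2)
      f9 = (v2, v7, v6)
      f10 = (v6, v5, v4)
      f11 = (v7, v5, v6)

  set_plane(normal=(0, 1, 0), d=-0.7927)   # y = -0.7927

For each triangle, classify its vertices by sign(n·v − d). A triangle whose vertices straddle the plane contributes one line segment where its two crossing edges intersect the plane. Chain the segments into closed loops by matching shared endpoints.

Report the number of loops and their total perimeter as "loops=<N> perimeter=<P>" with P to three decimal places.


loops=1 perimeter=8.680

Straddling triangles (8 of 12):
  (v1,v3,v0) [-+-] → (-1.38, -0.7927, 0.79)–(-1.38, -0.7927, -0.470852)  len=1.2609
  (v0,v3,v2) [-++] → (-1.38, -0.7927, -0.470852)–(-1.38, -0.7927, -0.79)  len=0.3191
  (v2,v4,v0) [+--] → (0.822501, -0.7927, -0.79)–(-1.38, -0.7927, -0.79)  len=2.2025
  (v1,v7,v3) [-++] → (-0.822501, -0.7927, 0.79)–(-1.38, -0.7927, 0.79)  len=0.5575
  (v5,v7,v1) [-+-] → (1.38, -0.7927, 0.79)–(-0.822501, -0.7927, 0.79)  len=2.2025
  (v6,v4,v2) [+-+] → (1.38, -0.7927, -0.79)–(0.822501, -0.7927, -0.79)  len=0.5575
  (v6,v5,v4) [+--] → (1.38, -0.7927, 0.470852)–(1.38, -0.7927, -0.79)  len=1.2609
  (v7,v5,v6) [+-+] → (1.38, -0.7927, 0.79)–(1.38, -0.7927, 0.470852)  len=0.3191

Chained into 1 loop(s):
  loop 1: 8 segments, perimeter = 8.6800
Total perimeter = 8.680


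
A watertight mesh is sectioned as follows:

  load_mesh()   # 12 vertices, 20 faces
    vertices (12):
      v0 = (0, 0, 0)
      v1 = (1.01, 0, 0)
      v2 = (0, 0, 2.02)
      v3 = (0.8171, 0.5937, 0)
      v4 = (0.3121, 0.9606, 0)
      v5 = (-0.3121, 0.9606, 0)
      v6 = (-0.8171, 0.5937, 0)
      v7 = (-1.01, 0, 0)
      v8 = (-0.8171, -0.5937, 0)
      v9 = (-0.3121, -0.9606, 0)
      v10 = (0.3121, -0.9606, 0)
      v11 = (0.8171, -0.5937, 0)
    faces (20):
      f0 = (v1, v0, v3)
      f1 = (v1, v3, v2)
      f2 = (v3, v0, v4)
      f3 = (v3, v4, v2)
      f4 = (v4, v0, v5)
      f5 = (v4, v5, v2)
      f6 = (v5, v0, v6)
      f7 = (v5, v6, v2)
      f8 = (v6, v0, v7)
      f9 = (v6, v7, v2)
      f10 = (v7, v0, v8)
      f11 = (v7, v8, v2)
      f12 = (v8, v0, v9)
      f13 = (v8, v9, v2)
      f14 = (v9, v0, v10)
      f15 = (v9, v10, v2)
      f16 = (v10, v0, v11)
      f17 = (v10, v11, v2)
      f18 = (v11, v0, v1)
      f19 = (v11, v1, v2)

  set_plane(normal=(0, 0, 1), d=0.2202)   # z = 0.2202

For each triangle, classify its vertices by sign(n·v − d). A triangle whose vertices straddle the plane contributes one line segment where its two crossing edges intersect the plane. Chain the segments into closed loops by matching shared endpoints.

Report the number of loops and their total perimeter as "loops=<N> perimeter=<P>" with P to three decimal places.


loops=1 perimeter=5.562

Straddling triangles (10 of 20):
  (v1,v3,v2) [--+] → (0.728028, 0.528981, 0.2202)–(0.8999, 0, 0.2202)  len=0.5562
  (v3,v4,v2) [--+] → (0.278078, 0.855885, 0.2202)–(0.728028, 0.528981, 0.2202)  len=0.5562
  (v4,v5,v2) [--+] → (-0.278078, 0.855885, 0.2202)–(0.278078, 0.855885, 0.2202)  len=0.5562
  (v5,v6,v2) [--+] → (-0.728028, 0.528981, 0.2202)–(-0.278078, 0.855885, 0.2202)  len=0.5562
  (v6,v7,v2) [--+] → (-0.8999, 0, 0.2202)–(-0.728028, 0.528981, 0.2202)  len=0.5562
  (v7,v8,v2) [--+] → (-0.728028, -0.528981, 0.2202)–(-0.8999, 0, 0.2202)  len=0.5562
  (v8,v9,v2) [--+] → (-0.278078, -0.855885, 0.2202)–(-0.728028, -0.528981, 0.2202)  len=0.5562
  (v9,v10,v2) [--+] → (0.278078, -0.855885, 0.2202)–(-0.278078, -0.855885, 0.2202)  len=0.5562
  (v10,v11,v2) [--+] → (0.728028, -0.528981, 0.2202)–(0.278078, -0.855885, 0.2202)  len=0.5562
  (v11,v1,v2) [--+] → (0.8999, 0, 0.2202)–(0.728028, -0.528981, 0.2202)  len=0.5562

Chained into 1 loop(s):
  loop 1: 10 segments, perimeter = 5.5618
Total perimeter = 5.562


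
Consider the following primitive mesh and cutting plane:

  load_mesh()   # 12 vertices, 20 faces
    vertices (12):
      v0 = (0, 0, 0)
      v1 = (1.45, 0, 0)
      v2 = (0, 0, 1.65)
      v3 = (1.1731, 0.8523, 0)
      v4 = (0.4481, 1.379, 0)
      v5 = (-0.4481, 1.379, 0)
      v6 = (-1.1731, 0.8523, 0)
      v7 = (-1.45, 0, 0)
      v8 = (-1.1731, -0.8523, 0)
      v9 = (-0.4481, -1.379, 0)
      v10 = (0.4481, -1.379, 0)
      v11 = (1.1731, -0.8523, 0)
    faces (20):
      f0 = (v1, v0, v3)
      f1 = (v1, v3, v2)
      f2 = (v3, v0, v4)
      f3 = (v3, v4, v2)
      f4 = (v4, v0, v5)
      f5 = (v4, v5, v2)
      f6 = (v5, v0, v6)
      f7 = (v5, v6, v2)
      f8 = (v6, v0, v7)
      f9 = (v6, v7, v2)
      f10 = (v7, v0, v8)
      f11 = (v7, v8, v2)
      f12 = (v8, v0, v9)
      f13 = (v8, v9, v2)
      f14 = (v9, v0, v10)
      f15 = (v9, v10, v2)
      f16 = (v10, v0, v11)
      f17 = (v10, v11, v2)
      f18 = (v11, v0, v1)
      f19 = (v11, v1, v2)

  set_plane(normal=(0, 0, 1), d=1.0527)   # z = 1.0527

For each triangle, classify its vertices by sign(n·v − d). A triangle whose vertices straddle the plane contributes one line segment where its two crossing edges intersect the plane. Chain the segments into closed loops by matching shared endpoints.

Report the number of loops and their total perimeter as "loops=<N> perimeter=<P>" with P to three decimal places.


Straddling triangles (10 of 20):
  (v1,v3,v2) [--+] → (0.424662, 0.308533, 1.0527)–(0.5249, 0, 1.0527)  len=0.3244
  (v3,v4,v2) [--+] → (0.162212, 0.499198, 1.0527)–(0.424662, 0.308533, 1.0527)  len=0.3244
  (v4,v5,v2) [--+] → (-0.162212, 0.499198, 1.0527)–(0.162212, 0.499198, 1.0527)  len=0.3244
  (v5,v6,v2) [--+] → (-0.424662, 0.308533, 1.0527)–(-0.162212, 0.499198, 1.0527)  len=0.3244
  (v6,v7,v2) [--+] → (-0.5249, 0, 1.0527)–(-0.424662, 0.308533, 1.0527)  len=0.3244
  (v7,v8,v2) [--+] → (-0.424662, -0.308533, 1.0527)–(-0.5249, 0, 1.0527)  len=0.3244
  (v8,v9,v2) [--+] → (-0.162212, -0.499198, 1.0527)–(-0.424662, -0.308533, 1.0527)  len=0.3244
  (v9,v10,v2) [--+] → (0.162212, -0.499198, 1.0527)–(-0.162212, -0.499198, 1.0527)  len=0.3244
  (v10,v11,v2) [--+] → (0.424662, -0.308533, 1.0527)–(0.162212, -0.499198, 1.0527)  len=0.3244
  (v11,v1,v2) [--+] → (0.5249, 0, 1.0527)–(0.424662, -0.308533, 1.0527)  len=0.3244

Chained into 1 loop(s):
  loop 1: 10 segments, perimeter = 3.2441
Total perimeter = 3.244

loops=1 perimeter=3.244


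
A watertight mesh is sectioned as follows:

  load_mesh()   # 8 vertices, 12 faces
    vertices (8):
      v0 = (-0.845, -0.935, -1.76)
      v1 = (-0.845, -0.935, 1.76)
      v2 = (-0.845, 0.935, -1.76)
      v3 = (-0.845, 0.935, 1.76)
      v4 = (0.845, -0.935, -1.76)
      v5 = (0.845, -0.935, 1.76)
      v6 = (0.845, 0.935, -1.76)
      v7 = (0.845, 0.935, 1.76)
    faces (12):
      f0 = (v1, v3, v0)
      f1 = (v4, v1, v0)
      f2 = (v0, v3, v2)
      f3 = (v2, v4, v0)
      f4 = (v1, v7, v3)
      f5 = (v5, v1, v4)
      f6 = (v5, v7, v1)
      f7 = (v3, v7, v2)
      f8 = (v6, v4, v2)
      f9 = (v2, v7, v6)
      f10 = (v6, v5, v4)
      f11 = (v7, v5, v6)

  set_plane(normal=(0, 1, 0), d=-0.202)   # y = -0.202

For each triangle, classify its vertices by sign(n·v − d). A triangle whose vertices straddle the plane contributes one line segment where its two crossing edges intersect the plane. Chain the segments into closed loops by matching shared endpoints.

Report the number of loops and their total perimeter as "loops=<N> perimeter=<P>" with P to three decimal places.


loops=1 perimeter=10.420

Straddling triangles (8 of 12):
  (v1,v3,v0) [-+-] → (-0.845, -0.202, 1.76)–(-0.845, -0.202, -0.380235)  len=2.1402
  (v0,v3,v2) [-++] → (-0.845, -0.202, -0.380235)–(-0.845, -0.202, -1.76)  len=1.3798
  (v2,v4,v0) [+--] → (0.182556, -0.202, -1.76)–(-0.845, -0.202, -1.76)  len=1.0276
  (v1,v7,v3) [-++] → (-0.182556, -0.202, 1.76)–(-0.845, -0.202, 1.76)  len=0.6624
  (v5,v7,v1) [-+-] → (0.845, -0.202, 1.76)–(-0.182556, -0.202, 1.76)  len=1.0276
  (v6,v4,v2) [+-+] → (0.845, -0.202, -1.76)–(0.182556, -0.202, -1.76)  len=0.6624
  (v6,v5,v4) [+--] → (0.845, -0.202, 0.380235)–(0.845, -0.202, -1.76)  len=2.1402
  (v7,v5,v6) [+-+] → (0.845, -0.202, 1.76)–(0.845, -0.202, 0.380235)  len=1.3798

Chained into 1 loop(s):
  loop 1: 8 segments, perimeter = 10.4200
Total perimeter = 10.420


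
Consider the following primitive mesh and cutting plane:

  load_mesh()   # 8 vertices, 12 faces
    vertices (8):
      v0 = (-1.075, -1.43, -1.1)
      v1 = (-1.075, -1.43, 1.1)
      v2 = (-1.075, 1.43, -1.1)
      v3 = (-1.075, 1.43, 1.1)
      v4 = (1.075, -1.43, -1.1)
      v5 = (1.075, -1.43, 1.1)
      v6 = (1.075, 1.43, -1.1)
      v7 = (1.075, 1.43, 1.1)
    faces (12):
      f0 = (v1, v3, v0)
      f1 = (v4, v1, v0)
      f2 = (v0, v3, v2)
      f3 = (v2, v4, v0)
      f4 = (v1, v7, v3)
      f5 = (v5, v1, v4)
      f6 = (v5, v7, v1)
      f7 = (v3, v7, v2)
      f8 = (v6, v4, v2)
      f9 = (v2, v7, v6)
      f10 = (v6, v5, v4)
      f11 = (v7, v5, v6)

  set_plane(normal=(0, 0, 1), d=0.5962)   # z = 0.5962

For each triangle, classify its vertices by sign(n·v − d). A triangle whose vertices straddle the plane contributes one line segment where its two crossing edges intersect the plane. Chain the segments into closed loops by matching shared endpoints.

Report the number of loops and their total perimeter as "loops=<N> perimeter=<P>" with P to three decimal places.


loops=1 perimeter=10.020

Straddling triangles (8 of 12):
  (v1,v3,v0) [++-] → (-1.075, 0.77506, 0.5962)–(-1.075, -1.43, 0.5962)  len=2.2051
  (v4,v1,v0) [-+-] → (-0.58265, -1.43, 0.5962)–(-1.075, -1.43, 0.5962)  len=0.4923
  (v0,v3,v2) [-+-] → (-1.075, 0.77506, 0.5962)–(-1.075, 1.43, 0.5962)  len=0.6549
  (v5,v1,v4) [++-] → (-0.58265, -1.43, 0.5962)–(1.075, -1.43, 0.5962)  len=1.6576
  (v3,v7,v2) [++-] → (0.58265, 1.43, 0.5962)–(-1.075, 1.43, 0.5962)  len=1.6576
  (v2,v7,v6) [-+-] → (0.58265, 1.43, 0.5962)–(1.075, 1.43, 0.5962)  len=0.4923
  (v6,v5,v4) [-+-] → (1.075, -0.77506, 0.5962)–(1.075, -1.43, 0.5962)  len=0.6549
  (v7,v5,v6) [++-] → (1.075, -0.77506, 0.5962)–(1.075, 1.43, 0.5962)  len=2.2051

Chained into 1 loop(s):
  loop 1: 8 segments, perimeter = 10.0200
Total perimeter = 10.020


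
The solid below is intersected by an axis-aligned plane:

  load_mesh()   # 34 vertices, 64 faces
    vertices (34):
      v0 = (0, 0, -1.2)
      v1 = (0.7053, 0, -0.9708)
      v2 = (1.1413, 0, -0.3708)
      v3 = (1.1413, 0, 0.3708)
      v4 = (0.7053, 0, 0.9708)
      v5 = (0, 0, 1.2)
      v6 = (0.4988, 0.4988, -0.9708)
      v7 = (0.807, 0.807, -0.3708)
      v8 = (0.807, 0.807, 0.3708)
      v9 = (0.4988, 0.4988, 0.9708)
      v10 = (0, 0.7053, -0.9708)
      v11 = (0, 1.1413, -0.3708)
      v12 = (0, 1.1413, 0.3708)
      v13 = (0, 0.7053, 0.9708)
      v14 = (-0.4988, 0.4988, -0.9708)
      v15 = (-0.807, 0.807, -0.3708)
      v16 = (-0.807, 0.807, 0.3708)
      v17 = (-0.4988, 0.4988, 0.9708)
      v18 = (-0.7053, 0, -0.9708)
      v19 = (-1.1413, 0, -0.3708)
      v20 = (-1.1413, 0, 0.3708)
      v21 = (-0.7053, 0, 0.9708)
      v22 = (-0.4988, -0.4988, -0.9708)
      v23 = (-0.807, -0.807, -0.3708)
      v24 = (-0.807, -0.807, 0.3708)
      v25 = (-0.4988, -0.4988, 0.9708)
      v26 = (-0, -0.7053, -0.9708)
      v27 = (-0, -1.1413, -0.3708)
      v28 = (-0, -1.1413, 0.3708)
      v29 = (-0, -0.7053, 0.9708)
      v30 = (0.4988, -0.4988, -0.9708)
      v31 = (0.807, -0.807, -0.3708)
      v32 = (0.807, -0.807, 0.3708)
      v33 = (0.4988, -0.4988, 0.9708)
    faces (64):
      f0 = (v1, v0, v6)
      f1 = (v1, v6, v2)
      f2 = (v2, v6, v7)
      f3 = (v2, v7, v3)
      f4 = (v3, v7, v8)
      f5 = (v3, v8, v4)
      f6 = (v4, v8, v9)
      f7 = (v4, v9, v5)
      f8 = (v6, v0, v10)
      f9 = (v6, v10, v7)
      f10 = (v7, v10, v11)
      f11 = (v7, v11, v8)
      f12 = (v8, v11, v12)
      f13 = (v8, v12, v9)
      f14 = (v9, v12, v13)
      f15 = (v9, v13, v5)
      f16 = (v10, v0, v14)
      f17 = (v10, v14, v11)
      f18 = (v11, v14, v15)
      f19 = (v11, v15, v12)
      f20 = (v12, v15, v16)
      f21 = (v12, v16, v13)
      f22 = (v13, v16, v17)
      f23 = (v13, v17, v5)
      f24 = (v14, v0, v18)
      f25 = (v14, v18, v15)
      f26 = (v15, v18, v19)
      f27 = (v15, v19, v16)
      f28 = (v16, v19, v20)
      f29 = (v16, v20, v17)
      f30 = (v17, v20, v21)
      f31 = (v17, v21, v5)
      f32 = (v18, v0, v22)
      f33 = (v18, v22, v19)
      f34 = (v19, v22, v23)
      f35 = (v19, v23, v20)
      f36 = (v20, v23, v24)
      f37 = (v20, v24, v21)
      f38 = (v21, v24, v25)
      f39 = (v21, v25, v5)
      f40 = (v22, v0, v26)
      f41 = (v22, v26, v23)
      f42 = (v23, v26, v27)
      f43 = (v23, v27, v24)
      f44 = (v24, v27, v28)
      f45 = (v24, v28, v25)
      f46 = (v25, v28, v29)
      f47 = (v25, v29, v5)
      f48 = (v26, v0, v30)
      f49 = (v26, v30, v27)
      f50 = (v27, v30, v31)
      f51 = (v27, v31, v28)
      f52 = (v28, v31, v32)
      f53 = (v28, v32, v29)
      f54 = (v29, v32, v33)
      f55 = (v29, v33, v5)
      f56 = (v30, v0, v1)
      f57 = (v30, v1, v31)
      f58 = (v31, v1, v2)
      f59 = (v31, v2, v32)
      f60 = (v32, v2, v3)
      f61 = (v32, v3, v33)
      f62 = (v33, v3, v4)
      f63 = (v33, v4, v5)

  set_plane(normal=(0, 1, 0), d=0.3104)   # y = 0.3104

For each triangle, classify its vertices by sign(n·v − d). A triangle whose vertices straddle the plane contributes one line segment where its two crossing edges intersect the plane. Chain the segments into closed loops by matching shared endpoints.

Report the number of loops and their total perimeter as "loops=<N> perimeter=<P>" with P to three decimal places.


Straddling triangles (20 of 64):
  (v1,v0,v6) [--+] → (0.3104, 0.3104, -1.05737)–(0.576796, 0.3104, -0.9708)  len=0.2801
  (v1,v6,v2) [-+-] → (0.576796, 0.3104, -0.9708)–(0.741476, 0.3104, -0.744176)  len=0.2801
  (v2,v6,v7) [-++] → (0.741476, 0.3104, -0.744176)–(1.01272, 0.3104, -0.3708)  len=0.4615
  (v2,v7,v3) [-+-] → (1.01272, 0.3104, -0.3708)–(1.01272, 0.3104, 0.0855551)  len=0.4564
  (v3,v7,v8) [-++] → (1.01272, 0.3104, 0.0855551)–(1.01272, 0.3104, 0.3708)  len=0.2852
  (v3,v8,v4) [-+-] → (1.01272, 0.3104, 0.3708)–(0.744417, 0.3104, 0.740019)  len=0.4564
  (v4,v8,v9) [-++] → (0.744417, 0.3104, 0.740019)–(0.576796, 0.3104, 0.9708)  len=0.2852
  (v4,v9,v5) [-+-] → (0.576796, 0.3104, 0.9708)–(0.3104, 0.3104, 1.05737)  len=0.2801
  (v6,v0,v10) [+-+] → (0.3104, 0.3104, -1.05737)–(0, 0.3104, -1.09913)  len=0.3132
  (v9,v13,v5) [++-] → (0, 0.3104, 1.09913)–(0.3104, 0.3104, 1.05737)  len=0.3132
  (v10,v0,v14) [+-+] → (0, 0.3104, -1.09913)–(-0.3104, 0.3104, -1.05737)  len=0.3132
  (v13,v17,v5) [++-] → (-0.3104, 0.3104, 1.05737)–(0, 0.3104, 1.09913)  len=0.3132
  (v14,v0,v18) [+--] → (-0.3104, 0.3104, -1.05737)–(-0.576796, 0.3104, -0.9708)  len=0.2801
  (v14,v18,v15) [+-+] → (-0.576796, 0.3104, -0.9708)–(-0.744417, 0.3104, -0.740019)  len=0.2852
  (v15,v18,v19) [+--] → (-0.744417, 0.3104, -0.740019)–(-1.01272, 0.3104, -0.3708)  len=0.4564
  (v15,v19,v16) [+-+] → (-1.01272, 0.3104, -0.3708)–(-1.01272, 0.3104, -0.0855551)  len=0.2852
  (v16,v19,v20) [+--] → (-1.01272, 0.3104, -0.0855551)–(-1.01272, 0.3104, 0.3708)  len=0.4564
  (v16,v20,v17) [+-+] → (-1.01272, 0.3104, 0.3708)–(-0.741476, 0.3104, 0.744176)  len=0.4615
  (v17,v20,v21) [+--] → (-0.741476, 0.3104, 0.744176)–(-0.576796, 0.3104, 0.9708)  len=0.2801
  (v17,v21,v5) [+--] → (-0.576796, 0.3104, 0.9708)–(-0.3104, 0.3104, 1.05737)  len=0.2801

Chained into 1 loop(s):
  loop 1: 20 segments, perimeter = 6.8230
Total perimeter = 6.823

loops=1 perimeter=6.823


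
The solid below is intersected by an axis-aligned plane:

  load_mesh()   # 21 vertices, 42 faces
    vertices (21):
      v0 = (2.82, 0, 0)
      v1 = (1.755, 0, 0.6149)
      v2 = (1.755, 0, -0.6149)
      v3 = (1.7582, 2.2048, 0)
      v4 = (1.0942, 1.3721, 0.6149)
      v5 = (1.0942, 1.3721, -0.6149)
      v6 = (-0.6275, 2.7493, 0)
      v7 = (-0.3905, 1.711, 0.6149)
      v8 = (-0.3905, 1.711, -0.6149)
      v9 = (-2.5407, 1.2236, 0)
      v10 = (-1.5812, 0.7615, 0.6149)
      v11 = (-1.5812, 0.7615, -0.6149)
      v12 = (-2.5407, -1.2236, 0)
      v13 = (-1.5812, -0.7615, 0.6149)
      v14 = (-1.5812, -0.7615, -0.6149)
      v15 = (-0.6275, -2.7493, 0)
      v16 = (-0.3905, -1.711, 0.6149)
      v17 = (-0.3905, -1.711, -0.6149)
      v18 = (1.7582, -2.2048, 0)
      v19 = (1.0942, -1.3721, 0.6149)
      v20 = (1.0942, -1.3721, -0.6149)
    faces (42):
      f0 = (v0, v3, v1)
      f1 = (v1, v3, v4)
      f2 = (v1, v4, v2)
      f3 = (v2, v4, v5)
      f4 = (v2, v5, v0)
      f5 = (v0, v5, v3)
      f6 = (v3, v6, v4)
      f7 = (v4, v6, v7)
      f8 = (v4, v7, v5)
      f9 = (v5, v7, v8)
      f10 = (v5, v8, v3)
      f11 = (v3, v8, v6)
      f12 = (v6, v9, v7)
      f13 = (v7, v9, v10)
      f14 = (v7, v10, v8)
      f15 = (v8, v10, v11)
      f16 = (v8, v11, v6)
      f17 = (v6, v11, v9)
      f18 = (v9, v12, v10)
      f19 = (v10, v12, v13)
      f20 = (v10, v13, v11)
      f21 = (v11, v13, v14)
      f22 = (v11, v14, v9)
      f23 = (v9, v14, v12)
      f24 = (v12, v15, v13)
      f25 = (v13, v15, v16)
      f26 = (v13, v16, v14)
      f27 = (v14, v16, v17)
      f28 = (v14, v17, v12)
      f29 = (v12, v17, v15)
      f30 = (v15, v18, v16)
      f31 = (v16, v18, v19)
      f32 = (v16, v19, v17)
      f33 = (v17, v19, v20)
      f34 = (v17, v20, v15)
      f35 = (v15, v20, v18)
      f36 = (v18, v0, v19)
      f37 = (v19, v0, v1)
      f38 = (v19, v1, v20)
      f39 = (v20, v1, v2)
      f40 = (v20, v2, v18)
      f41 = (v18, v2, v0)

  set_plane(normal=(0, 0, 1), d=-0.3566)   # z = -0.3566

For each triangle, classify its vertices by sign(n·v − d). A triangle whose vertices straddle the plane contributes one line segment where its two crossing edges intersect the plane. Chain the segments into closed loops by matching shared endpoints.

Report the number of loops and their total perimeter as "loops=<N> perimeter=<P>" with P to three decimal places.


Straddling triangles (28 of 42):
  (v1,v4,v2) [++-] → (1.61621, 0.288188, -0.3566)–(1.755, 0, -0.3566)  len=0.3199
  (v2,v4,v5) [-+-] → (1.61621, 0.288188, -0.3566)–(1.0942, 1.3721, -0.3566)  len=1.2031
  (v2,v5,v0) [--+] → (1.81915, 0.795724, -0.3566)–(2.20237, 0, -0.3566)  len=0.8832
  (v0,v5,v3) [+-+] → (1.81915, 0.795724, -0.3566)–(1.37313, 1.72189, -0.3566)  len=1.0280
  (v4,v7,v5) [++-] → (0.782362, 1.44328, -0.3566)–(1.0942, 1.3721, -0.3566)  len=0.3199
  (v5,v7,v8) [-+-] → (0.782362, 1.44328, -0.3566)–(-0.3905, 1.711, -0.3566)  len=1.2030
  (v5,v8,v3) [--+] → (0.512101, 1.91843, -0.3566)–(1.37313, 1.72189, -0.3566)  len=0.8832
  (v3,v8,v6) [+-+] → (0.512101, 1.91843, -0.3566)–(-0.490056, 2.14716, -0.3566)  len=1.0279
  (v7,v10,v8) [++-] → (-0.640588, 1.51157, -0.3566)–(-0.3905, 1.711, -0.3566)  len=0.3199
  (v8,v10,v11) [-+-] → (-0.640588, 1.51157, -0.3566)–(-1.5812, 0.7615, -0.3566)  len=1.2031
  (v8,v11,v6) [--+] → (-1.18058, 1.59651, -0.3566)–(-0.490056, 2.14716, -0.3566)  len=0.8832
  (v6,v11,v9) [+-+] → (-1.18058, 1.59651, -0.3566)–(-1.98426, 0.955614, -0.3566)  len=1.0279
  (v10,v13,v11) [++-] → (-1.5812, 0.441618, -0.3566)–(-1.5812, 0.7615, -0.3566)  len=0.3199
  (v11,v13,v14) [-+-] → (-1.5812, 0.441618, -0.3566)–(-1.5812, -0.7615, -0.3566)  len=1.2031
  (v11,v14,v9) [--+] → (-1.98426, 0.0723776, -0.3566)–(-1.98426, 0.955614, -0.3566)  len=0.8832
  (v9,v14,v12) [+-+] → (-1.98426, 0.0723776, -0.3566)–(-1.98426, -0.955614, -0.3566)  len=1.0280
  (v13,v16,v14) [++-] → (-1.33111, -0.960927, -0.3566)–(-1.5812, -0.7615, -0.3566)  len=0.3199
  (v14,v16,v17) [-+-] → (-1.33111, -0.960927, -0.3566)–(-0.3905, -1.711, -0.3566)  len=1.2031
  (v14,v17,v12) [--+] → (-1.29373, -1.50626, -0.3566)–(-1.98426, -0.955614, -0.3566)  len=0.8832
  (v12,v17,v15) [+-+] → (-1.29373, -1.50626, -0.3566)–(-0.490056, -2.14716, -0.3566)  len=1.0279
  (v16,v19,v17) [++-] → (-0.0786623, -1.63982, -0.3566)–(-0.3905, -1.711, -0.3566)  len=0.3199
  (v17,v19,v20) [-+-] → (-0.0786623, -1.63982, -0.3566)–(1.0942, -1.3721, -0.3566)  len=1.2030
  (v17,v20,v15) [--+] → (0.370968, -1.95062, -0.3566)–(-0.490056, -2.14716, -0.3566)  len=0.8832
  (v15,v20,v18) [+-+] → (0.370968, -1.95062, -0.3566)–(1.37313, -1.72189, -0.3566)  len=1.0279
  (v19,v1,v20) [++-] → (1.23299, -1.08391, -0.3566)–(1.0942, -1.3721, -0.3566)  len=0.3199
  (v20,v1,v2) [-+-] → (1.23299, -1.08391, -0.3566)–(1.755, 0, -0.3566)  len=1.2031
  (v20,v2,v18) [--+] → (1.75634, -0.926167, -0.3566)–(1.37313, -1.72189, -0.3566)  len=0.8832
  (v18,v2,v0) [+-+] → (1.75634, -0.926167, -0.3566)–(2.20237, 0, -0.3566)  len=1.0280

Chained into 2 loop(s):
  loop 1: 14 segments, perimeter = 10.6605
  loop 2: 14 segments, perimeter = 13.3780
Total perimeter = 24.039

loops=2 perimeter=24.039
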